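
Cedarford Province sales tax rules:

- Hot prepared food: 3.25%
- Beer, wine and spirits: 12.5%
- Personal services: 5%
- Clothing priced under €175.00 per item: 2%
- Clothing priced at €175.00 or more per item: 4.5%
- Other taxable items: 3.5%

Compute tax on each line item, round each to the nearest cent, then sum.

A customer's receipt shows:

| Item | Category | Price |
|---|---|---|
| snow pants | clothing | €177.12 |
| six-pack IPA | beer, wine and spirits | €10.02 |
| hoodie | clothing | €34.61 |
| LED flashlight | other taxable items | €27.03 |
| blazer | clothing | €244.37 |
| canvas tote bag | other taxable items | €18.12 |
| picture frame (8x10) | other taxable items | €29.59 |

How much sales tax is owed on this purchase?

€23.53

Snow pants €177.12: clothing, €175.00 or more → 4.5% → €7.97
Six-pack IPA €10.02: beer, wine and spirits → 12.5% → €1.25
Hoodie €34.61: clothing, under €175.00 → 2% → €0.69
LED flashlight €27.03: other taxable items → 3.5% → €0.95
Blazer €244.37: clothing, €175.00 or more → 4.5% → €11.00
Canvas tote bag €18.12: other taxable items → 3.5% → €0.63
Picture frame (8x10) €29.59: other taxable items → 3.5% → €1.04
Total tax = €7.97 + €1.25 + €0.69 + €0.95 + €11.00 + €0.63 + €1.04 = €23.53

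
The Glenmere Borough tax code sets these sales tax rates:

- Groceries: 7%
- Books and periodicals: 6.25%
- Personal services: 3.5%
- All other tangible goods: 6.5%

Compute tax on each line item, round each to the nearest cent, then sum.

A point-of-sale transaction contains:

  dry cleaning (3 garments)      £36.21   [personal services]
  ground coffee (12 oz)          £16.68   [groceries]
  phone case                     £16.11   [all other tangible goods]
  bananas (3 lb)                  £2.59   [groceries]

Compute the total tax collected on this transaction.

£3.67

Dry cleaning (3 garments) £36.21: personal services → 3.5% → £1.27
Ground coffee (12 oz) £16.68: groceries → 7% → £1.17
Phone case £16.11: all other tangible goods → 6.5% → £1.05
Bananas (3 lb) £2.59: groceries → 7% → £0.18
Total tax = £1.27 + £1.17 + £1.05 + £0.18 = £3.67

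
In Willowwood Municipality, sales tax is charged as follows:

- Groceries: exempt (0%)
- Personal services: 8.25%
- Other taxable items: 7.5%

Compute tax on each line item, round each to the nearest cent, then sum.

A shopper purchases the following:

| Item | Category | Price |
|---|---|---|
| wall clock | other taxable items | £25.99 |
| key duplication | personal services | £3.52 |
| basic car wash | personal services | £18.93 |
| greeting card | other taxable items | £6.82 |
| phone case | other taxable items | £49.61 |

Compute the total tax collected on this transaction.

£8.03

Wall clock £25.99: other taxable items → 7.5% → £1.95
Key duplication £3.52: personal services → 8.25% → £0.29
Basic car wash £18.93: personal services → 8.25% → £1.56
Greeting card £6.82: other taxable items → 7.5% → £0.51
Phone case £49.61: other taxable items → 7.5% → £3.72
Total tax = £1.95 + £0.29 + £1.56 + £0.51 + £3.72 = £8.03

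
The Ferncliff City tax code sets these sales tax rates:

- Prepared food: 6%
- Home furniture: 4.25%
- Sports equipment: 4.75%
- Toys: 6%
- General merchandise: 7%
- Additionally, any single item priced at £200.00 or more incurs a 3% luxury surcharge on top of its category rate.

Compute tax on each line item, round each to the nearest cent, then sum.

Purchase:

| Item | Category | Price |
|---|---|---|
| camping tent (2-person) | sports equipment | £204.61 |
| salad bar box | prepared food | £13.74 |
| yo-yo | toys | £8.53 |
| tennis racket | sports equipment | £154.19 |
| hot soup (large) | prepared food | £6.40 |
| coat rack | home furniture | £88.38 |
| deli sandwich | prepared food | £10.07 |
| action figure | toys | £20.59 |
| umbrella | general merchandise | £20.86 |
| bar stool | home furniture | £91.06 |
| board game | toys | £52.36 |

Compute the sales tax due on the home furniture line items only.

£7.63

Coat rack £88.38: home furniture → 4.25% → £3.76
Bar stool £91.06: home furniture → 4.25% → £3.87
Tax on home furniture = £3.76 + £3.87 = £7.63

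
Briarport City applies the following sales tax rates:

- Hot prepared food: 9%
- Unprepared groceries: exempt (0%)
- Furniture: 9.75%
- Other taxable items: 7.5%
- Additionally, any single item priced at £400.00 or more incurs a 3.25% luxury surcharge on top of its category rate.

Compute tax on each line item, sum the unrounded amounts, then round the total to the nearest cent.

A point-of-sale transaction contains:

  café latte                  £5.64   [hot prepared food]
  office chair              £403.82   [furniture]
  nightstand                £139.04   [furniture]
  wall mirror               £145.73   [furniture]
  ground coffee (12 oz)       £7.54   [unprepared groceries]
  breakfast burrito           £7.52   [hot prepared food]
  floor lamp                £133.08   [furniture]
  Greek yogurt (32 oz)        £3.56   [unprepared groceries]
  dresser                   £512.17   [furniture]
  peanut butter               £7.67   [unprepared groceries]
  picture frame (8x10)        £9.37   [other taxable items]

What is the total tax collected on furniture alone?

£159.82

Office chair £403.82: furniture → 9.75% + 3.25% surcharge = 13% → £52.4966
Nightstand £139.04: furniture → 9.75% → £13.5564
Wall mirror £145.73: furniture → 9.75% → £14.208675
Floor lamp £133.08: furniture → 9.75% → £12.9753
Dresser £512.17: furniture → 9.75% + 3.25% surcharge = 13% → £66.5821
Tax on furniture: unrounded sum = £159.819075 → £159.82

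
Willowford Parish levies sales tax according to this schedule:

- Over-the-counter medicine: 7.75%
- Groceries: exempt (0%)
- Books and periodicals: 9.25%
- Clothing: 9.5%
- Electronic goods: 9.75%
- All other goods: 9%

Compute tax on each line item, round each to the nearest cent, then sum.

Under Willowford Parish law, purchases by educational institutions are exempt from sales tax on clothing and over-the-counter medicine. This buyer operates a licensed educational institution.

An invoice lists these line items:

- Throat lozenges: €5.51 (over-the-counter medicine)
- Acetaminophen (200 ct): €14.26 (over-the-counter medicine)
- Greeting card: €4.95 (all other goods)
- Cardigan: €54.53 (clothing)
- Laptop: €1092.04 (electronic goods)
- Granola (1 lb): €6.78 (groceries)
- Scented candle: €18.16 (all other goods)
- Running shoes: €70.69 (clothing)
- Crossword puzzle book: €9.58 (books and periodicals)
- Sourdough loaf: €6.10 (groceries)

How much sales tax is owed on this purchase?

€109.44

Throat lozenges €5.51: over-the-counter medicine, buyer-exempt → 0% → €0.00
Acetaminophen (200 ct) €14.26: over-the-counter medicine, buyer-exempt → 0% → €0.00
Greeting card €4.95: all other goods → 9% → €0.45
Cardigan €54.53: clothing, buyer-exempt → 0% → €0.00
Laptop €1092.04: electronic goods → 9.75% → €106.47
Granola (1 lb) €6.78: groceries → 0% → €0.00
Scented candle €18.16: all other goods → 9% → €1.63
Running shoes €70.69: clothing, buyer-exempt → 0% → €0.00
Crossword puzzle book €9.58: books and periodicals → 9.25% → €0.89
Sourdough loaf €6.10: groceries → 0% → €0.00
Total tax = €0.45 + €106.47 + €1.63 + €0.89 = €109.44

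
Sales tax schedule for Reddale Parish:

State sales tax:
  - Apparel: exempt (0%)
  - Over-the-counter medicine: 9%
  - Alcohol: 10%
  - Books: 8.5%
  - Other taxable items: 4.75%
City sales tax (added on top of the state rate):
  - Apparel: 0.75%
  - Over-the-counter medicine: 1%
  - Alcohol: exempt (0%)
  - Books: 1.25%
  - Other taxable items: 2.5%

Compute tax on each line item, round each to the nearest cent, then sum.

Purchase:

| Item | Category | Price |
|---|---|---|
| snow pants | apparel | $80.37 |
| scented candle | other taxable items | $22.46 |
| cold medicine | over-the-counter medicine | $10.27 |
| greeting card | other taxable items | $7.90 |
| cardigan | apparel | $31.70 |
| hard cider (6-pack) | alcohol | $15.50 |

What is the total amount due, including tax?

Snow pants $80.37: apparel → 0% + 0.75% city = 0.75% → $0.60
Scented candle $22.46: other taxable items → 4.75% + 2.5% city = 7.25% → $1.63
Cold medicine $10.27: over-the-counter medicine → 9% + 1% city = 10% → $1.03
Greeting card $7.90: other taxable items → 4.75% + 2.5% city = 7.25% → $0.57
Cardigan $31.70: apparel → 0% + 0.75% city = 0.75% → $0.24
Hard cider (6-pack) $15.50: alcohol → 10% + 0% city = 10% → $1.55
Subtotal = $168.20; tax = $5.62; total due = $173.82

$173.82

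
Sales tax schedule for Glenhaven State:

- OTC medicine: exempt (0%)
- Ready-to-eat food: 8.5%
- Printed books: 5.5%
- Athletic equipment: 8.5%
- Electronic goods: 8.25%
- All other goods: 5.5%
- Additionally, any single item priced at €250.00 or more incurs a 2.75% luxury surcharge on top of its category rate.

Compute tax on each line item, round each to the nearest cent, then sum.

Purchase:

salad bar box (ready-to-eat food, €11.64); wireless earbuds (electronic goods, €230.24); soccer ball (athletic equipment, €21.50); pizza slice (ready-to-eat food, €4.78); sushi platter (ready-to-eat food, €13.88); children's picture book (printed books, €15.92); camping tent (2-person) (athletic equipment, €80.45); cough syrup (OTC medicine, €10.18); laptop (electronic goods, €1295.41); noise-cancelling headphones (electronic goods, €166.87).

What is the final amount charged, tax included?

Salad bar box €11.64: ready-to-eat food → 8.5% → €0.99
Wireless earbuds €230.24: electronic goods → 8.25% → €18.99
Soccer ball €21.50: athletic equipment → 8.5% → €1.83
Pizza slice €4.78: ready-to-eat food → 8.5% → €0.41
Sushi platter €13.88: ready-to-eat food → 8.5% → €1.18
Children's picture book €15.92: printed books → 5.5% → €0.88
Camping tent (2-person) €80.45: athletic equipment → 8.5% → €6.84
Cough syrup €10.18: OTC medicine → 0% → €0.00
Laptop €1295.41: electronic goods → 8.25% + 2.75% surcharge = 11% → €142.50
Noise-cancelling headphones €166.87: electronic goods → 8.25% → €13.77
Subtotal = €1850.87; tax = €187.39; total due = €2038.26

€2038.26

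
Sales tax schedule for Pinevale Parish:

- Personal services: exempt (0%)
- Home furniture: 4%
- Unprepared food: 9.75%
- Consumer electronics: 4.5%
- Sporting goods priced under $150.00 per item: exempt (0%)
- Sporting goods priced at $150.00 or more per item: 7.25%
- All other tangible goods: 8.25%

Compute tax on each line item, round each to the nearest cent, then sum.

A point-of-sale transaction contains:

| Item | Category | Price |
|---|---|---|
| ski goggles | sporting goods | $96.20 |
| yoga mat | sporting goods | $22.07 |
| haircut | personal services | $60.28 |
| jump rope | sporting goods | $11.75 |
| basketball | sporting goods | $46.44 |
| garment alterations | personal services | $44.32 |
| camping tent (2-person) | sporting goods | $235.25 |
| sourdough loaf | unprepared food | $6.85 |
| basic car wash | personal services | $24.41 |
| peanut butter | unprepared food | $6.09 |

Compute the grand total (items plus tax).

Ski goggles $96.20: sporting goods, under $150.00 → 0% → $0.00
Yoga mat $22.07: sporting goods, under $150.00 → 0% → $0.00
Haircut $60.28: personal services → 0% → $0.00
Jump rope $11.75: sporting goods, under $150.00 → 0% → $0.00
Basketball $46.44: sporting goods, under $150.00 → 0% → $0.00
Garment alterations $44.32: personal services → 0% → $0.00
Camping tent (2-person) $235.25: sporting goods, $150.00 or more → 7.25% → $17.06
Sourdough loaf $6.85: unprepared food → 9.75% → $0.67
Basic car wash $24.41: personal services → 0% → $0.00
Peanut butter $6.09: unprepared food → 9.75% → $0.59
Subtotal = $553.66; tax = $18.32; total due = $571.98

$571.98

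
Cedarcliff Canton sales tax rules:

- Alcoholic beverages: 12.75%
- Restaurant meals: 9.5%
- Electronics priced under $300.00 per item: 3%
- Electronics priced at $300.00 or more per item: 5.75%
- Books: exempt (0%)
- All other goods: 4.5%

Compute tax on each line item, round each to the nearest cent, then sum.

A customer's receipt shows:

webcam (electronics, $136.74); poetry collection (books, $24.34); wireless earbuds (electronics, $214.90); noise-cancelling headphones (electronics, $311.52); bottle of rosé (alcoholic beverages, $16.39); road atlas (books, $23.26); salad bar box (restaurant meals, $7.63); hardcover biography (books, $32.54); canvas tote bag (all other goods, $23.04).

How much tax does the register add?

Webcam $136.74: electronics, under $300.00 → 3% → $4.10
Poetry collection $24.34: books → 0% → $0.00
Wireless earbuds $214.90: electronics, under $300.00 → 3% → $6.45
Noise-cancelling headphones $311.52: electronics, $300.00 or more → 5.75% → $17.91
Bottle of rosé $16.39: alcoholic beverages → 12.75% → $2.09
Road atlas $23.26: books → 0% → $0.00
Salad bar box $7.63: restaurant meals → 9.5% → $0.72
Hardcover biography $32.54: books → 0% → $0.00
Canvas tote bag $23.04: all other goods → 4.5% → $1.04
Total tax = $4.10 + $6.45 + $17.91 + $2.09 + $0.72 + $1.04 = $32.31

$32.31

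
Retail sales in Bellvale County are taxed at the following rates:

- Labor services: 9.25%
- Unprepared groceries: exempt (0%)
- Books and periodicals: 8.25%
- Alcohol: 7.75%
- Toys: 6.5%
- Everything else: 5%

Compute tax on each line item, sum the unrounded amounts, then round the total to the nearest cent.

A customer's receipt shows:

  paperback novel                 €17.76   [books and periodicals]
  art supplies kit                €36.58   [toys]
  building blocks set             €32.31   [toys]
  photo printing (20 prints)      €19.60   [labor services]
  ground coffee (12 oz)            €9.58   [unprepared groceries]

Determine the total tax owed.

Paperback novel €17.76: books and periodicals → 8.25% → €1.4652
Art supplies kit €36.58: toys → 6.5% → €2.3777
Building blocks set €32.31: toys → 6.5% → €2.10015
Photo printing (20 prints) €19.60: labor services → 9.25% → €1.813
Ground coffee (12 oz) €9.58: unprepared groceries → 0% → €0.00
Unrounded tax sum = €7.75605 → €7.76

€7.76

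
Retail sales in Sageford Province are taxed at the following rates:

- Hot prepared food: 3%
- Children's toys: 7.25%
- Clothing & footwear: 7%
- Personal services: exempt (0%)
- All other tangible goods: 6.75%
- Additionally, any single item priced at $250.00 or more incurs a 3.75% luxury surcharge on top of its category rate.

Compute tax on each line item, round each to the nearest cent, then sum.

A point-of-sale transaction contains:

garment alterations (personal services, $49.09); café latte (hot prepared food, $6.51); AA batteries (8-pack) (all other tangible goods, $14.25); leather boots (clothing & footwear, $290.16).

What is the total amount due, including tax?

Garment alterations $49.09: personal services → 0% → $0.00
Café latte $6.51: hot prepared food → 3% → $0.20
AA batteries (8-pack) $14.25: all other tangible goods → 6.75% → $0.96
Leather boots $290.16: clothing & footwear → 7% + 3.75% surcharge = 10.75% → $31.19
Subtotal = $360.01; tax = $32.35; total due = $392.36

$392.36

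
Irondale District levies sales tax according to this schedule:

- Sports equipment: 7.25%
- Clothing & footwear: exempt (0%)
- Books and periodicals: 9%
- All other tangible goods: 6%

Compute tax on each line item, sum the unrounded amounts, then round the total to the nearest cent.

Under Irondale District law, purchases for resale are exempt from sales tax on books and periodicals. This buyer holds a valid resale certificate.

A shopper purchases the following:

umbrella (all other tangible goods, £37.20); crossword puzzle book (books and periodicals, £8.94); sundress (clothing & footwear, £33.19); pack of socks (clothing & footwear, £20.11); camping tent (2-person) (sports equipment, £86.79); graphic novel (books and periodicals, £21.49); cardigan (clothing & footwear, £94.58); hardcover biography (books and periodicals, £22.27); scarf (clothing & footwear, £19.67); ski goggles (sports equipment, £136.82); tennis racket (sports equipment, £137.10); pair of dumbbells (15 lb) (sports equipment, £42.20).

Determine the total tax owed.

Umbrella £37.20: all other tangible goods → 6% → £2.232
Crossword puzzle book £8.94: books and periodicals, buyer-exempt → 0% → £0.00
Sundress £33.19: clothing & footwear → 0% → £0.00
Pack of socks £20.11: clothing & footwear → 0% → £0.00
Camping tent (2-person) £86.79: sports equipment → 7.25% → £6.292275
Graphic novel £21.49: books and periodicals, buyer-exempt → 0% → £0.00
Cardigan £94.58: clothing & footwear → 0% → £0.00
Hardcover biography £22.27: books and periodicals, buyer-exempt → 0% → £0.00
Scarf £19.67: clothing & footwear → 0% → £0.00
Ski goggles £136.82: sports equipment → 7.25% → £9.91945
Tennis racket £137.10: sports equipment → 7.25% → £9.93975
Pair of dumbbells (15 lb) £42.20: sports equipment → 7.25% → £3.0595
Unrounded tax sum = £31.442975 → £31.44

£31.44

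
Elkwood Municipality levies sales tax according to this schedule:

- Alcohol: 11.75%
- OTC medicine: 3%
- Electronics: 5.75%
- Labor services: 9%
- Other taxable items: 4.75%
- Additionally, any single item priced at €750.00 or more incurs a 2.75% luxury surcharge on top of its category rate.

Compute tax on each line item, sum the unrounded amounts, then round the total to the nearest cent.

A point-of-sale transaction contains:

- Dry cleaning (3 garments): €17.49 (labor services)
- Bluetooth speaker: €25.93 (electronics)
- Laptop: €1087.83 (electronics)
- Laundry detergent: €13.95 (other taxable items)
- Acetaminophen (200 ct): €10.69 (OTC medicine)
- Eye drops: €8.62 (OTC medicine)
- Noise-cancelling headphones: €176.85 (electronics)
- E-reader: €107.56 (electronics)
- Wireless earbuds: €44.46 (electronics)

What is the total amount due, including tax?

€1609.06

Dry cleaning (3 garments) €17.49: labor services → 9% → €1.5741
Bluetooth speaker €25.93: electronics → 5.75% → €1.490975
Laptop €1087.83: electronics → 5.75% + 2.75% surcharge = 8.5% → €92.46555
Laundry detergent €13.95: other taxable items → 4.75% → €0.662625
Acetaminophen (200 ct) €10.69: OTC medicine → 3% → €0.3207
Eye drops €8.62: OTC medicine → 3% → €0.2586
Noise-cancelling headphones €176.85: electronics → 5.75% → €10.168875
E-reader €107.56: electronics → 5.75% → €6.1847
Wireless earbuds €44.46: electronics → 5.75% → €2.55645
Subtotal = €1493.38; unrounded tax = €115.682575 → €115.68; total due = €1609.06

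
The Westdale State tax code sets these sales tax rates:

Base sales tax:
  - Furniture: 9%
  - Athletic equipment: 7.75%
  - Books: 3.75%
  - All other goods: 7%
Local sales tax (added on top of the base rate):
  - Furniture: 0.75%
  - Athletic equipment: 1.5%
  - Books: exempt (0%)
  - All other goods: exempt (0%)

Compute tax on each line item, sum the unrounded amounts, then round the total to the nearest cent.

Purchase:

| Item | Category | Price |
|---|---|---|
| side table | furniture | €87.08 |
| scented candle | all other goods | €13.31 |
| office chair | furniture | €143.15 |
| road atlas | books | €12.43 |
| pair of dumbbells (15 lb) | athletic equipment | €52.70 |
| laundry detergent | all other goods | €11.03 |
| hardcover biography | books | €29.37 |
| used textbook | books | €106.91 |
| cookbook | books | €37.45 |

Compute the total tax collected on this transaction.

€36.01

Side table €87.08: furniture → 9% + 0.75% local = 9.75% → €8.4903
Scented candle €13.31: all other goods → 7% + 0% local = 7% → €0.9317
Office chair €143.15: furniture → 9% + 0.75% local = 9.75% → €13.957125
Road atlas €12.43: books → 3.75% + 0% local = 3.75% → €0.466125
Pair of dumbbells (15 lb) €52.70: athletic equipment → 7.75% + 1.5% local = 9.25% → €4.87475
Laundry detergent €11.03: all other goods → 7% + 0% local = 7% → €0.7721
Hardcover biography €29.37: books → 3.75% + 0% local = 3.75% → €1.101375
Used textbook €106.91: books → 3.75% + 0% local = 3.75% → €4.009125
Cookbook €37.45: books → 3.75% + 0% local = 3.75% → €1.404375
Unrounded tax sum = €36.006975 → €36.01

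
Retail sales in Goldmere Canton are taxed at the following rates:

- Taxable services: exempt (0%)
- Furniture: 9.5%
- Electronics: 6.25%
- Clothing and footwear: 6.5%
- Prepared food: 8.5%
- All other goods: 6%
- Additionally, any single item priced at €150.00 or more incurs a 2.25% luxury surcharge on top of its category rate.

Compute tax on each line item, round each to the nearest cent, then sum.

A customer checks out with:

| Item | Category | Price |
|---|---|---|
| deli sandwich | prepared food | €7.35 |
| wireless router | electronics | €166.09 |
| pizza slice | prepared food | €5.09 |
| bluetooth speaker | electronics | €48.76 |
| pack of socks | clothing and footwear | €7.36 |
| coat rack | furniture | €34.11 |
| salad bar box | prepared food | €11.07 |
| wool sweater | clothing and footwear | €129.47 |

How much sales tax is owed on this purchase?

Deli sandwich €7.35: prepared food → 8.5% → €0.62
Wireless router €166.09: electronics → 6.25% + 2.25% surcharge = 8.5% → €14.12
Pizza slice €5.09: prepared food → 8.5% → €0.43
Bluetooth speaker €48.76: electronics → 6.25% → €3.05
Pack of socks €7.36: clothing and footwear → 6.5% → €0.48
Coat rack €34.11: furniture → 9.5% → €3.24
Salad bar box €11.07: prepared food → 8.5% → €0.94
Wool sweater €129.47: clothing and footwear → 6.5% → €8.42
Total tax = €0.62 + €14.12 + €0.43 + €3.05 + €0.48 + €3.24 + €0.94 + €8.42 = €31.30

€31.30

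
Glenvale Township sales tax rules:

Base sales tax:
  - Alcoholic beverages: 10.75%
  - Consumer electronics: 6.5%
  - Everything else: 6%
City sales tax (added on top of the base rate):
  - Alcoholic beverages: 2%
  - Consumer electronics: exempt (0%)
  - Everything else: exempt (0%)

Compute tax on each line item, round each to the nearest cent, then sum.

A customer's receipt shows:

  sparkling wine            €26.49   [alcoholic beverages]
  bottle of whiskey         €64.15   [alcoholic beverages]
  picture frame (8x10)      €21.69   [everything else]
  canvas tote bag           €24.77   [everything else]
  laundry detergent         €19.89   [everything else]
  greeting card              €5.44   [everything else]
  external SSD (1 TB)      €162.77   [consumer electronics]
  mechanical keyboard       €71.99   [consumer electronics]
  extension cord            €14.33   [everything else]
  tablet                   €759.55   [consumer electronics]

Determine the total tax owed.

€81.36

Sparkling wine €26.49: alcoholic beverages → 10.75% + 2% city = 12.75% → €3.38
Bottle of whiskey €64.15: alcoholic beverages → 10.75% + 2% city = 12.75% → €8.18
Picture frame (8x10) €21.69: everything else → 6% + 0% city = 6% → €1.30
Canvas tote bag €24.77: everything else → 6% + 0% city = 6% → €1.49
Laundry detergent €19.89: everything else → 6% + 0% city = 6% → €1.19
Greeting card €5.44: everything else → 6% + 0% city = 6% → €0.33
External SSD (1 TB) €162.77: consumer electronics → 6.5% + 0% city = 6.5% → €10.58
Mechanical keyboard €71.99: consumer electronics → 6.5% + 0% city = 6.5% → €4.68
Extension cord €14.33: everything else → 6% + 0% city = 6% → €0.86
Tablet €759.55: consumer electronics → 6.5% + 0% city = 6.5% → €49.37
Total tax = €3.38 + €8.18 + €1.30 + €1.49 + €1.19 + €0.33 + €10.58 + €4.68 + €0.86 + €49.37 = €81.36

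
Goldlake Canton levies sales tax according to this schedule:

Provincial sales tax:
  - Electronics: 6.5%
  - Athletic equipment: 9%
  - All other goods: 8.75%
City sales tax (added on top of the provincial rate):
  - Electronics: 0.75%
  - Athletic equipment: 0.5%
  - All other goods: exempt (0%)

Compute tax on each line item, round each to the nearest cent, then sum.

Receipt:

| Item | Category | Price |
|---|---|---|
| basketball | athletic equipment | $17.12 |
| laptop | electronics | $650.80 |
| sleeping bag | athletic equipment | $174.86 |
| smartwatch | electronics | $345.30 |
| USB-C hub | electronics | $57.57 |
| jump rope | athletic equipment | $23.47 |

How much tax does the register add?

Basketball $17.12: athletic equipment → 9% + 0.5% city = 9.5% → $1.63
Laptop $650.80: electronics → 6.5% + 0.75% city = 7.25% → $47.18
Sleeping bag $174.86: athletic equipment → 9% + 0.5% city = 9.5% → $16.61
Smartwatch $345.30: electronics → 6.5% + 0.75% city = 7.25% → $25.03
USB-C hub $57.57: electronics → 6.5% + 0.75% city = 7.25% → $4.17
Jump rope $23.47: athletic equipment → 9% + 0.5% city = 9.5% → $2.23
Total tax = $1.63 + $47.18 + $16.61 + $25.03 + $4.17 + $2.23 = $96.85

$96.85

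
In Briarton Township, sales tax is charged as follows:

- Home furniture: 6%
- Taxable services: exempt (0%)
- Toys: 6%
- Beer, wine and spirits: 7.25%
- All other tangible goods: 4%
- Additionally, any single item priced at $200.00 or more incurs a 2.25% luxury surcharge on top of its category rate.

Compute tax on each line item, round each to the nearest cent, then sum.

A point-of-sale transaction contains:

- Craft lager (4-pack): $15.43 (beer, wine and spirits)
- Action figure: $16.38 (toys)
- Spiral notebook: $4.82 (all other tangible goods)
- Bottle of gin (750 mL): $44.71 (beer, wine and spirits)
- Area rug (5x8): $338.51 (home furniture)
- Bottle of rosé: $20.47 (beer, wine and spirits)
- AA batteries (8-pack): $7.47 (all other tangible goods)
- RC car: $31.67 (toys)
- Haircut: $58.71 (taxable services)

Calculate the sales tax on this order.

Craft lager (4-pack) $15.43: beer, wine and spirits → 7.25% → $1.12
Action figure $16.38: toys → 6% → $0.98
Spiral notebook $4.82: all other tangible goods → 4% → $0.19
Bottle of gin (750 mL) $44.71: beer, wine and spirits → 7.25% → $3.24
Area rug (5x8) $338.51: home furniture → 6% + 2.25% surcharge = 8.25% → $27.93
Bottle of rosé $20.47: beer, wine and spirits → 7.25% → $1.48
AA batteries (8-pack) $7.47: all other tangible goods → 4% → $0.30
RC car $31.67: toys → 6% → $1.90
Haircut $58.71: taxable services → 0% → $0.00
Total tax = $1.12 + $0.98 + $0.19 + $3.24 + $27.93 + $1.48 + $0.30 + $1.90 = $37.14

$37.14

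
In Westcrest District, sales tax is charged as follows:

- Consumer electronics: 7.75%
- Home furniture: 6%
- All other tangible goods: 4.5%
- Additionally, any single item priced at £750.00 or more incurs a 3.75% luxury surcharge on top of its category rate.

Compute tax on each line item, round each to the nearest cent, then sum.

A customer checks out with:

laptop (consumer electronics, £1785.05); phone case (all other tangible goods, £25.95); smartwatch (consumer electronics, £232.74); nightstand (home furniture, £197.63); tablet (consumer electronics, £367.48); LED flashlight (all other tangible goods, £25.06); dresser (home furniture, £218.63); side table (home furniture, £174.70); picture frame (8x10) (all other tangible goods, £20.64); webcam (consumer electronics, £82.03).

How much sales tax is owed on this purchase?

Laptop £1785.05: consumer electronics → 7.75% + 3.75% surcharge = 11.5% → £205.28
Phone case £25.95: all other tangible goods → 4.5% → £1.17
Smartwatch £232.74: consumer electronics → 7.75% → £18.04
Nightstand £197.63: home furniture → 6% → £11.86
Tablet £367.48: consumer electronics → 7.75% → £28.48
LED flashlight £25.06: all other tangible goods → 4.5% → £1.13
Dresser £218.63: home furniture → 6% → £13.12
Side table £174.70: home furniture → 6% → £10.48
Picture frame (8x10) £20.64: all other tangible goods → 4.5% → £0.93
Webcam £82.03: consumer electronics → 7.75% → £6.36
Total tax = £205.28 + £1.17 + £18.04 + £11.86 + £28.48 + £1.13 + £13.12 + £10.48 + £0.93 + £6.36 = £296.85

£296.85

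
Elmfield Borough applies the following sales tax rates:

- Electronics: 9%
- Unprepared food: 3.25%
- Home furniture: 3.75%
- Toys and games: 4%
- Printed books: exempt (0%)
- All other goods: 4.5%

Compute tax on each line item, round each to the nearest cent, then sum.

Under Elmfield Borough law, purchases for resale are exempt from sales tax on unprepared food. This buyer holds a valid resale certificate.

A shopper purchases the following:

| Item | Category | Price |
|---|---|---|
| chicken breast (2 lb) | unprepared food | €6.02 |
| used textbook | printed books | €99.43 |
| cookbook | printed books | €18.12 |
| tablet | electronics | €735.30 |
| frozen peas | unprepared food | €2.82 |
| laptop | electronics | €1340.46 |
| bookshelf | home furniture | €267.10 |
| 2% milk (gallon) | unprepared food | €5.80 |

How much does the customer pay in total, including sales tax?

€2671.89

Chicken breast (2 lb) €6.02: unprepared food, buyer-exempt → 0% → €0.00
Used textbook €99.43: printed books → 0% → €0.00
Cookbook €18.12: printed books → 0% → €0.00
Tablet €735.30: electronics → 9% → €66.18
Frozen peas €2.82: unprepared food, buyer-exempt → 0% → €0.00
Laptop €1340.46: electronics → 9% → €120.64
Bookshelf €267.10: home furniture → 3.75% → €10.02
2% milk (gallon) €5.80: unprepared food, buyer-exempt → 0% → €0.00
Subtotal = €2475.05; tax = €196.84; total due = €2671.89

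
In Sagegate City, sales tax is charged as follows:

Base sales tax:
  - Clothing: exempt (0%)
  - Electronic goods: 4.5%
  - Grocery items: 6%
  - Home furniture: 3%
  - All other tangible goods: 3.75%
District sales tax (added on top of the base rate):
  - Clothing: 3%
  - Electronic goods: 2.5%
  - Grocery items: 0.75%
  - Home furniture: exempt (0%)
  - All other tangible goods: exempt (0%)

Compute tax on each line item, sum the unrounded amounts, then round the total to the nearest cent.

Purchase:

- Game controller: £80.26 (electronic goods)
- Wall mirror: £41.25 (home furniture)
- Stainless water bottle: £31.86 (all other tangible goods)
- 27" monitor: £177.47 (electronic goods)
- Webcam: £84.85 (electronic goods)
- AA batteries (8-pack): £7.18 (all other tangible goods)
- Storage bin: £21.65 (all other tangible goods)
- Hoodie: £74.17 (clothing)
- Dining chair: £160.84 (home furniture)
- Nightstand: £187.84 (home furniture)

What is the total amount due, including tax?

£907.55

Game controller £80.26: electronic goods → 4.5% + 2.5% district = 7% → £5.6182
Wall mirror £41.25: home furniture → 3% + 0% district = 3% → £1.2375
Stainless water bottle £31.86: all other tangible goods → 3.75% + 0% district = 3.75% → £1.19475
27" monitor £177.47: electronic goods → 4.5% + 2.5% district = 7% → £12.4229
Webcam £84.85: electronic goods → 4.5% + 2.5% district = 7% → £5.9395
AA batteries (8-pack) £7.18: all other tangible goods → 3.75% + 0% district = 3.75% → £0.26925
Storage bin £21.65: all other tangible goods → 3.75% + 0% district = 3.75% → £0.811875
Hoodie £74.17: clothing → 0% + 3% district = 3% → £2.2251
Dining chair £160.84: home furniture → 3% + 0% district = 3% → £4.8252
Nightstand £187.84: home furniture → 3% + 0% district = 3% → £5.6352
Subtotal = £867.37; unrounded tax = £40.179475 → £40.18; total due = £907.55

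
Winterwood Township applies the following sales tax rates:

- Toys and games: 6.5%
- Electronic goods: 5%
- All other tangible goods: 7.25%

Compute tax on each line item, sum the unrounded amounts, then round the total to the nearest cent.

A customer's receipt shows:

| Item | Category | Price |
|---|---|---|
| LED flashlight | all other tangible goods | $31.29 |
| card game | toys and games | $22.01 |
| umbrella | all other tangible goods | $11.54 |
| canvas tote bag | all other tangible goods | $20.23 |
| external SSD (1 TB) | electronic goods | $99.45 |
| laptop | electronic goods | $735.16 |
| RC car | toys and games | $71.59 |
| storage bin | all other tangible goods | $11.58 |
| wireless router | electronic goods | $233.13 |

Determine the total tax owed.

$64.88

LED flashlight $31.29: all other tangible goods → 7.25% → $2.268525
Card game $22.01: toys and games → 6.5% → $1.43065
Umbrella $11.54: all other tangible goods → 7.25% → $0.83665
Canvas tote bag $20.23: all other tangible goods → 7.25% → $1.466675
External SSD (1 TB) $99.45: electronic goods → 5% → $4.9725
Laptop $735.16: electronic goods → 5% → $36.758
RC car $71.59: toys and games → 6.5% → $4.65335
Storage bin $11.58: all other tangible goods → 7.25% → $0.83955
Wireless router $233.13: electronic goods → 5% → $11.6565
Unrounded tax sum = $64.8824 → $64.88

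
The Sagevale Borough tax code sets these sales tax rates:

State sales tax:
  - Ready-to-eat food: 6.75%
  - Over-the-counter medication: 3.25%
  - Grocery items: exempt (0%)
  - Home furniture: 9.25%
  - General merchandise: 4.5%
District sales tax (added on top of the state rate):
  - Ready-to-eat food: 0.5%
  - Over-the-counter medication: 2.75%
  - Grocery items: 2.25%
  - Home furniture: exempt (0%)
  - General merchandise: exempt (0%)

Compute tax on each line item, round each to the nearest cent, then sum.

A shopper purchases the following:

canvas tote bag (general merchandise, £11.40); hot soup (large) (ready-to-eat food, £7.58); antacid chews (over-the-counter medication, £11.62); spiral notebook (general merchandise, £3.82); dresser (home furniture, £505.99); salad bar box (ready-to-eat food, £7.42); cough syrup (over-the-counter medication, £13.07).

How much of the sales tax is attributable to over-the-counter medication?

£1.48

Antacid chews £11.62: over-the-counter medication → 3.25% + 2.75% district = 6% → £0.70
Cough syrup £13.07: over-the-counter medication → 3.25% + 2.75% district = 6% → £0.78
Tax on over-the-counter medication = £0.70 + £0.78 = £1.48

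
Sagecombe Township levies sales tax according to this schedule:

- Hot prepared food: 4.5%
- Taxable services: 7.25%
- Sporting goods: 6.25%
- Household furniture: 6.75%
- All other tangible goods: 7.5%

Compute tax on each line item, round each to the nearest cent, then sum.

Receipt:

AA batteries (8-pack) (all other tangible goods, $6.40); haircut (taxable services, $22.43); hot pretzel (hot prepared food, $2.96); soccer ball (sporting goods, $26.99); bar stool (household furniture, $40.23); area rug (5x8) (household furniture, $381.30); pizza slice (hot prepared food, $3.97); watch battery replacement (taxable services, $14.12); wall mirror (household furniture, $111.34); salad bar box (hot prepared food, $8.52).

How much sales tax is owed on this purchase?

$41.49

AA batteries (8-pack) $6.40: all other tangible goods → 7.5% → $0.48
Haircut $22.43: taxable services → 7.25% → $1.63
Hot pretzel $2.96: hot prepared food → 4.5% → $0.13
Soccer ball $26.99: sporting goods → 6.25% → $1.69
Bar stool $40.23: household furniture → 6.75% → $2.72
Area rug (5x8) $381.30: household furniture → 6.75% → $25.74
Pizza slice $3.97: hot prepared food → 4.5% → $0.18
Watch battery replacement $14.12: taxable services → 7.25% → $1.02
Wall mirror $111.34: household furniture → 6.75% → $7.52
Salad bar box $8.52: hot prepared food → 4.5% → $0.38
Total tax = $0.48 + $1.63 + $0.13 + $1.69 + $2.72 + $25.74 + $0.18 + $1.02 + $7.52 + $0.38 = $41.49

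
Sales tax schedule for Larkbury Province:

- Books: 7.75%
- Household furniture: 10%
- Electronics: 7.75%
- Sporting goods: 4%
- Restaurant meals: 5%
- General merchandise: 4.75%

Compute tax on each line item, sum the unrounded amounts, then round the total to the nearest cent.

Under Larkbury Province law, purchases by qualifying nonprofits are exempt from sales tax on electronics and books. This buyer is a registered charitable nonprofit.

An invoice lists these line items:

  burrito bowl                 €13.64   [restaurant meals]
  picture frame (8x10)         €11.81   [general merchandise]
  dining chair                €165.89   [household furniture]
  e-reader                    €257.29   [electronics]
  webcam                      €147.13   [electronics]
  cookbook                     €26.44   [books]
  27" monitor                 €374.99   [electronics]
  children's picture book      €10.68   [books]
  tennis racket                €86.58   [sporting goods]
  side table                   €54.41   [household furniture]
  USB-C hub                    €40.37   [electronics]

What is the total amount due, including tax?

€1215.97

Burrito bowl €13.64: restaurant meals → 5% → €0.682
Picture frame (8x10) €11.81: general merchandise → 4.75% → €0.560975
Dining chair €165.89: household furniture → 10% → €16.589
E-reader €257.29: electronics, buyer-exempt → 0% → €0.00
Webcam €147.13: electronics, buyer-exempt → 0% → €0.00
Cookbook €26.44: books, buyer-exempt → 0% → €0.00
27" monitor €374.99: electronics, buyer-exempt → 0% → €0.00
Children's picture book €10.68: books, buyer-exempt → 0% → €0.00
Tennis racket €86.58: sporting goods → 4% → €3.4632
Side table €54.41: household furniture → 10% → €5.441
USB-C hub €40.37: electronics, buyer-exempt → 0% → €0.00
Subtotal = €1189.23; unrounded tax = €26.736175 → €26.74; total due = €1215.97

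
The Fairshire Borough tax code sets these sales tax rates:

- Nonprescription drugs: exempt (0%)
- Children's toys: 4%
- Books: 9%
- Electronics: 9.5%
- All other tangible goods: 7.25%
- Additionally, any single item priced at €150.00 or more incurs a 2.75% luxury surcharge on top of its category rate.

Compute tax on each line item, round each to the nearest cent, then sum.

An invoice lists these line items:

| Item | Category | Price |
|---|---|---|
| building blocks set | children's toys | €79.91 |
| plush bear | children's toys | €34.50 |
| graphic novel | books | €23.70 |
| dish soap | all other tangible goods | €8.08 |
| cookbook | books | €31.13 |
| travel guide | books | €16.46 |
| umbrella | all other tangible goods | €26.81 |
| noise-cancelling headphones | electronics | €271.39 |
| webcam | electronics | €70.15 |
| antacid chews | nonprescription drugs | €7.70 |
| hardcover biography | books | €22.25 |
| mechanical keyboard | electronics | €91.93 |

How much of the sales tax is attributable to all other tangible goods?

€2.53

Dish soap €8.08: all other tangible goods → 7.25% → €0.59
Umbrella €26.81: all other tangible goods → 7.25% → €1.94
Tax on all other tangible goods = €0.59 + €1.94 = €2.53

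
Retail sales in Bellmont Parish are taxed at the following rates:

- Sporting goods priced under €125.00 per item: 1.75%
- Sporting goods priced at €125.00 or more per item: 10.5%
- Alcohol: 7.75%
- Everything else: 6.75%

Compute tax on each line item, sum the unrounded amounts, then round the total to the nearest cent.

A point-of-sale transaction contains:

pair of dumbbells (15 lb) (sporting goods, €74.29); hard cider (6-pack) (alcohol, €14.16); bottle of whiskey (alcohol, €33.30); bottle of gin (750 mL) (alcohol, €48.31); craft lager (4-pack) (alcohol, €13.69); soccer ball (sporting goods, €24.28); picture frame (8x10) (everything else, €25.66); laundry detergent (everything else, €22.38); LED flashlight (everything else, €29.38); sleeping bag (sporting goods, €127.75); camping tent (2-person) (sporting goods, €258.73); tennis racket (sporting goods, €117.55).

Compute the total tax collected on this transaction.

€58.07

Pair of dumbbells (15 lb) €74.29: sporting goods, under €125.00 → 1.75% → €1.300075
Hard cider (6-pack) €14.16: alcohol → 7.75% → €1.0974
Bottle of whiskey €33.30: alcohol → 7.75% → €2.58075
Bottle of gin (750 mL) €48.31: alcohol → 7.75% → €3.744025
Craft lager (4-pack) €13.69: alcohol → 7.75% → €1.060975
Soccer ball €24.28: sporting goods, under €125.00 → 1.75% → €0.4249
Picture frame (8x10) €25.66: everything else → 6.75% → €1.73205
Laundry detergent €22.38: everything else → 6.75% → €1.51065
LED flashlight €29.38: everything else → 6.75% → €1.98315
Sleeping bag €127.75: sporting goods, €125.00 or more → 10.5% → €13.41375
Camping tent (2-person) €258.73: sporting goods, €125.00 or more → 10.5% → €27.16665
Tennis racket €117.55: sporting goods, under €125.00 → 1.75% → €2.057125
Unrounded tax sum = €58.0715 → €58.07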